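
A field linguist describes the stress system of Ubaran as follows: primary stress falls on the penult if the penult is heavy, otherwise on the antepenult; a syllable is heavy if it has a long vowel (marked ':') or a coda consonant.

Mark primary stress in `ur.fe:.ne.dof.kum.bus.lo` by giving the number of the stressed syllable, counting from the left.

6

Weights: 5 kum H, 6 bus H, 7 lo L.
The penult (syllable 6, bus) is heavy, so it takes stress.
Primary stress: syllable 6 → ur.fe:.ne.dof.kum.ˈbus.lo.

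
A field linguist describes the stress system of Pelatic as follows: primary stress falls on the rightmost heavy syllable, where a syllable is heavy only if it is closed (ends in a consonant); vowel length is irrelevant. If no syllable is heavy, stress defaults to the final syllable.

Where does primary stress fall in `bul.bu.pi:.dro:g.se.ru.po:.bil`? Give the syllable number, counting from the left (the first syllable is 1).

Weights: 1 bul H, 2 bu L, 3 pi: L, 4 dro:g H, 5 se L, 6 ru L, 7 po: L, 8 bil H.
Heavy syllables in the domain: 1, 4, 8. The rightmost is syllable 8 (bil).
Primary stress: syllable 8 → bul.bu.pi:.dro:g.se.ru.po:.ˈbil.

8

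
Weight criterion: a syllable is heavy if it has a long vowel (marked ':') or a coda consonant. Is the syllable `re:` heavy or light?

heavy

`re:`: long vowel, open (no coda). Long vowel → heavy.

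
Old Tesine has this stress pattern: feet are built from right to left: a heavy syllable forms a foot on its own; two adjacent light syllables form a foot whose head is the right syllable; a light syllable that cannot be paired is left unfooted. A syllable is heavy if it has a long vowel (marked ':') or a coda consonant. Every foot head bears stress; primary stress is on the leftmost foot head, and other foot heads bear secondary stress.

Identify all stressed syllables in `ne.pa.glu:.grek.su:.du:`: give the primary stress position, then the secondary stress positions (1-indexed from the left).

Weights: 1 ne L, 2 pa L, 3 glu: H, 4 grek H, 5 su: H, 6 du: H.
Parse right to left (heavy = foot alone; LL = one foot; stranded L unfooted): (ne.ˈpa) (ˈglu:) (ˈgrek) (ˈsu:) (ˈdu:).
Foot heads: 2, 3, 4, 5, 6.
Primary stress on the leftmost head = syllable 2.
Secondary stress on 3, 4, 5, 6: ne.ˈpa.ˌglu:.ˌgrek.ˌsu:.ˌdu:.

primary 2, secondary 3, 4, 5, 6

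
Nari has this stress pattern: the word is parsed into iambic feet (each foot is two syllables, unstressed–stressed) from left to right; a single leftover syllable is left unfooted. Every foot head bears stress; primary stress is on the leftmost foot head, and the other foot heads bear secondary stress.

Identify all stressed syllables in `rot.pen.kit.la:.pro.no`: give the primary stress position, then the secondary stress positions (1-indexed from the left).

Parse left to right into iambic (σˈσ) feet: (rot.ˈpen) (kit.ˈla:) (pro.ˈno).
Foot heads (stressed positions): 2, 4, 6.
End Rule Leftmost: primary stress on the leftmost head = syllable 2.
Secondary stress on 4, 6: rot.ˈpen.kit.ˌla:.pro.ˌno.

primary 2, secondary 4, 6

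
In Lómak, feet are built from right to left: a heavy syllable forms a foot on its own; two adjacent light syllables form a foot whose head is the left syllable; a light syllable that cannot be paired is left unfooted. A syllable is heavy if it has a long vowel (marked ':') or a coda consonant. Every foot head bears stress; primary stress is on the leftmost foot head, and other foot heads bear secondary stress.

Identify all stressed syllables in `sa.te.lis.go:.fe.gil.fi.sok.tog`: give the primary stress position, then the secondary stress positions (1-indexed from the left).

primary 1, secondary 3, 4, 6, 8, 9

Weights: 1 sa L, 2 te L, 3 lis H, 4 go: H, 5 fe L, 6 gil H, 7 fi L, 8 sok H, 9 tog H.
Parse right to left (heavy = foot alone; LL = one foot; stranded L unfooted): (ˈsa.te) (ˈlis) (ˈgo:) fe (ˈgil) fi (ˈsok) (ˈtog).
Foot heads: 1, 3, 4, 6, 8, 9.
Primary stress on the leftmost head = syllable 1.
Secondary stress on 3, 4, 6, 8, 9: ˈsa.te.ˌlis.ˌgo:.fe.ˌgil.fi.ˌsok.ˌtog.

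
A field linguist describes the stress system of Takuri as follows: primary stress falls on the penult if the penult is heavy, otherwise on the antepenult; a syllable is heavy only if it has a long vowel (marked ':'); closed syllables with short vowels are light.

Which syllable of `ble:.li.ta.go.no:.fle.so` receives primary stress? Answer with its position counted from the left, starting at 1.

Weights: 5 no: H, 6 fle L, 7 so L.
The penult (syllable 6, fle) is light, so stress falls on the antepenult (syllable 5, no:).
Primary stress: syllable 5 → ble:.li.ta.go.ˈno:.fle.so.

5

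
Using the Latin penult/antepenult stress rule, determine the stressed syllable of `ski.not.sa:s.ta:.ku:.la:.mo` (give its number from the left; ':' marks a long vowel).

6

Classical Latin: stress the penult if heavy (long vowel or closed), else the antepenult.
Weights: 5 ku: H, 6 la: H, 7 mo L.
The penult (syllable 6, la:) is heavy, so it takes stress.
Stress on syllable 6: ski.not.sa:s.ta:.ku:.ˈla:.mo.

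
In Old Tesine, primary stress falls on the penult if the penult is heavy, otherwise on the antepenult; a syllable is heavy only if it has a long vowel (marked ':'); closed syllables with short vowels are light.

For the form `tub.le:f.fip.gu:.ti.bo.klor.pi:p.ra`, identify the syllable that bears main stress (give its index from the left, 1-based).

Weights: 7 klor L, 8 pi:p H, 9 ra L.
The penult (syllable 8, pi:p) is heavy, so it takes stress.
Primary stress: syllable 8 → tub.le:f.fip.gu:.ti.bo.klor.ˈpi:p.ra.

8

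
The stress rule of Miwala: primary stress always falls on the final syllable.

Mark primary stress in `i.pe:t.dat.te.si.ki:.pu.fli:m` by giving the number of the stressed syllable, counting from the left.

The word has 8 syllables; the final syllable is syllable 8 (fli:m).
Primary stress: syllable 8 → i.pe:t.dat.te.si.ki:.pu.ˈfli:m.

8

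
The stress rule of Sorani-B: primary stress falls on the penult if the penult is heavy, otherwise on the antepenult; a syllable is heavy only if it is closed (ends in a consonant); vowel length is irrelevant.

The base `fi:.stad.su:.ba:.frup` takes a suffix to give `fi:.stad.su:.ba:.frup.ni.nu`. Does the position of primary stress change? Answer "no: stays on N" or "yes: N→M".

Base `fi:.stad.su:.ba:.frup` (5 syllables):
  Weights: 3 su: L, 4 ba: L, 5 frup H.
  The penult (syllable 4, ba:) is light, so stress falls on the antepenult (syllable 3, su:).
  → primary stress on syllable 3.
Suffixed `fi:.stad.su:.ba:.frup.ni.nu` (7 syllables):
  Weights: 5 frup H, 6 ni L, 7 nu L.
  The penult (syllable 6, ni) is light, so stress falls on the antepenult (syllable 5, frup).
  → primary stress on syllable 5.

yes: 3→5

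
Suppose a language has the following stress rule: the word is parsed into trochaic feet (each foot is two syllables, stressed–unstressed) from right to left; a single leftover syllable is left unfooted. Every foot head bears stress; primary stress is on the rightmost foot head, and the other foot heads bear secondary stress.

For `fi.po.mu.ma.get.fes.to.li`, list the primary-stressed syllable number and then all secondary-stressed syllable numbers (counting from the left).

primary 7, secondary 1, 3, 5

Parse right to left into trochaic (ˈσσ) feet: (ˈfi.po) (ˈmu.ma) (ˈget.fes) (ˈto.li).
Foot heads (stressed positions): 1, 3, 5, 7.
End Rule Rightmost: primary stress on the rightmost head = syllable 7.
Secondary stress on 1, 3, 5: ˌfi.po.ˌmu.ma.ˌget.fes.ˈto.li.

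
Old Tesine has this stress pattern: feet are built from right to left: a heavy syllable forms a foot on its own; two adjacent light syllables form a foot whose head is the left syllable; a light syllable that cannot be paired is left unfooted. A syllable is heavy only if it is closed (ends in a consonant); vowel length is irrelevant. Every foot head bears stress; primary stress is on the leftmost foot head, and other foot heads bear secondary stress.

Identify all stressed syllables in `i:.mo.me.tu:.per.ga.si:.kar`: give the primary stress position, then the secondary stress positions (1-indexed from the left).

primary 1, secondary 3, 5, 6, 8

Weights: 1 i: L, 2 mo L, 3 me L, 4 tu: L, 5 per H, 6 ga L, 7 si: L, 8 kar H.
Parse right to left (heavy = foot alone; LL = one foot; stranded L unfooted): (ˈi:.mo) (ˈme.tu:) (ˈper) (ˈga.si:) (ˈkar).
Foot heads: 1, 3, 5, 6, 8.
Primary stress on the leftmost head = syllable 1.
Secondary stress on 3, 5, 6, 8: ˈi:.mo.ˌme.tu:.ˌper.ˌga.si:.ˌkar.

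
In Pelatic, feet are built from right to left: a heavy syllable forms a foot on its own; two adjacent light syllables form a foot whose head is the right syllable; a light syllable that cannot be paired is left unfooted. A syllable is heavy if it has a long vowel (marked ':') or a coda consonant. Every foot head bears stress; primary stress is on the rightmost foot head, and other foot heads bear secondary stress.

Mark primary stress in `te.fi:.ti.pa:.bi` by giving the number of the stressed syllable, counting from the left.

Weights: 1 te L, 2 fi: H, 3 ti L, 4 pa: H, 5 bi L.
Parse right to left (heavy = foot alone; LL = one foot; stranded L unfooted): te (ˈfi:) ti (ˈpa:) bi.
Foot heads: 2, 4.
Primary stress on the rightmost head = syllable 4.
Primary stress: syllable 4 → te.fi:.ti.ˈpa:.bi.

4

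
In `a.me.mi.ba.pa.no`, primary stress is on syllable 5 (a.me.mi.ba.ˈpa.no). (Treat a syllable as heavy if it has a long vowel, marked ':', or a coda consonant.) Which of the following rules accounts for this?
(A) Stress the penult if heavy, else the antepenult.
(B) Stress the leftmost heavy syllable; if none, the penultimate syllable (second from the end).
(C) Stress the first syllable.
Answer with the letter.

Rule A → syllable 4 (observed: 5).
Rule B → syllable 5 ✓.
Rule C → syllable 1 (observed: 5).

B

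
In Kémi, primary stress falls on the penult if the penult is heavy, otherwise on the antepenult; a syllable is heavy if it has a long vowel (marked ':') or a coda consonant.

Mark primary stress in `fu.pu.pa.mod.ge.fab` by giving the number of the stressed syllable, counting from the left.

Weights: 4 mod H, 5 ge L, 6 fab H.
The penult (syllable 5, ge) is light, so stress falls on the antepenult (syllable 4, mod).
Primary stress: syllable 4 → fu.pu.pa.ˈmod.ge.fab.

4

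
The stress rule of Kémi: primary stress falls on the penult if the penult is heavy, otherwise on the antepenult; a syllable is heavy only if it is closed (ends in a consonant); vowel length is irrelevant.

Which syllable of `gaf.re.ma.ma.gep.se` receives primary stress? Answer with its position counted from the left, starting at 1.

Weights: 4 ma L, 5 gep H, 6 se L.
The penult (syllable 5, gep) is heavy, so it takes stress.
Primary stress: syllable 5 → gaf.re.ma.ma.ˈgep.se.

5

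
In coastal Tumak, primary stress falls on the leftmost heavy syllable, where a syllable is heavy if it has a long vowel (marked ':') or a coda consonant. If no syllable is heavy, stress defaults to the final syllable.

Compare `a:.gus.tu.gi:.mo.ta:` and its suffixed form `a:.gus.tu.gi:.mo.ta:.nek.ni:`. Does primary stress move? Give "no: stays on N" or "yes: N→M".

Base `a:.gus.tu.gi:.mo.ta:` (6 syllables):
  Weights: 1 a: H, 2 gus H, 3 tu L, 4 gi: H, 5 mo L, 6 ta: H.
  Heavy syllables in the domain: 1, 2, 4, 6. The leftmost is syllable 1 (a:).
  → primary stress on syllable 1.
Suffixed `a:.gus.tu.gi:.mo.ta:.nek.ni:` (8 syllables):
  Weights: 1 a: H, 2 gus H, 3 tu L, 4 gi: H, 5 mo L, 6 ta: H, 7 nek H, 8 ni: H.
  Heavy syllables in the domain: 1, 2, 4, 6, 7, 8. The leftmost is syllable 1 (a:).
  → primary stress on syllable 1.

no: stays on 1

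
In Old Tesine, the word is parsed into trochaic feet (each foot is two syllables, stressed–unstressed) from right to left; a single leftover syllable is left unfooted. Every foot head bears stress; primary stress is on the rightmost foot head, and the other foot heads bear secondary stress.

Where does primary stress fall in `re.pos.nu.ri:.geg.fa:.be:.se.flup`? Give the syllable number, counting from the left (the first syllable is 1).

8

Parse right to left into trochaic (ˈσσ) feet: re (ˈpos.nu) (ˈri:.geg) (ˈfa:.be:) (ˈse.flup). Syllable 1 is left unfooted.
Foot heads (stressed positions): 2, 4, 6, 8.
End Rule Rightmost: primary stress on the rightmost head = syllable 8.
Primary stress: syllable 8 → re.pos.nu.ri:.geg.fa:.be:.ˈse.flup.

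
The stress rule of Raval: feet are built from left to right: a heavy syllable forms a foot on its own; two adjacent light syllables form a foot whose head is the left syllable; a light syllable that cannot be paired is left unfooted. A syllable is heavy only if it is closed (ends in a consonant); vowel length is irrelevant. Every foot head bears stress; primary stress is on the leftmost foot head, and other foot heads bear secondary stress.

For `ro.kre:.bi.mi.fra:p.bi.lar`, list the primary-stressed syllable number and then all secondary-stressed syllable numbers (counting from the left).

Weights: 1 ro L, 2 kre: L, 3 bi L, 4 mi L, 5 fra:p H, 6 bi L, 7 lar H.
Parse left to right (heavy = foot alone; LL = one foot; stranded L unfooted): (ˈro.kre:) (ˈbi.mi) (ˈfra:p) bi (ˈlar).
Foot heads: 1, 3, 5, 7.
Primary stress on the leftmost head = syllable 1.
Secondary stress on 3, 5, 7: ˈro.kre:.ˌbi.mi.ˌfra:p.bi.ˌlar.

primary 1, secondary 3, 5, 7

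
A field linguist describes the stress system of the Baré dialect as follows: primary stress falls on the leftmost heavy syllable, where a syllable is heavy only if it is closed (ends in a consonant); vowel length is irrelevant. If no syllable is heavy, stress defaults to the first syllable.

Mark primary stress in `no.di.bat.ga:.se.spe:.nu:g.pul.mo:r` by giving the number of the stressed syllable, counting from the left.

Weights: 1 no L, 2 di L, 3 bat H, 4 ga: L, 5 se L, 6 spe: L, 7 nu:g H, 8 pul H, 9 mo:r H.
Heavy syllables in the domain: 3, 7, 8, 9. The leftmost is syllable 3 (bat).
Primary stress: syllable 3 → no.di.ˈbat.ga:.se.spe:.nu:g.pul.mo:r.

3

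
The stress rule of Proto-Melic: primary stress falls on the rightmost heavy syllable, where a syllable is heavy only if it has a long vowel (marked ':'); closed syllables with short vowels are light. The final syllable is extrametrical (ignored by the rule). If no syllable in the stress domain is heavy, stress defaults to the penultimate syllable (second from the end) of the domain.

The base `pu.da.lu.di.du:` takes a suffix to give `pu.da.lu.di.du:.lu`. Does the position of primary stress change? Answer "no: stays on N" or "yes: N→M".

yes: 3→5

Base `pu.da.lu.di.du:` (5 syllables):
  The final syllable (5, du:) is extrametrical; the stress domain is syllables 1–4.
  Weights: 1 pu L, 2 da L, 3 lu L, 4 di L.
  No heavy syllable in the domain; default to the penultimate syllable (second from the end) of the domain = syllable 3.
  → primary stress on syllable 3.
Suffixed `pu.da.lu.di.du:.lu` (6 syllables):
  The final syllable (6, lu) is extrametrical; the stress domain is syllables 1–5.
  Weights: 1 pu L, 2 da L, 3 lu L, 4 di L, 5 du: H.
  Heavy syllables in the domain: 5. The rightmost is syllable 5 (du:).
  → primary stress on syllable 5.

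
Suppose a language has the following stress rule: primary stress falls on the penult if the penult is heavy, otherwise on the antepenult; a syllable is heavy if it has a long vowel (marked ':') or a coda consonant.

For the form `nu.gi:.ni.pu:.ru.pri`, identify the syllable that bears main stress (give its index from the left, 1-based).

Weights: 4 pu: H, 5 ru L, 6 pri L.
The penult (syllable 5, ru) is light, so stress falls on the antepenult (syllable 4, pu:).
Primary stress: syllable 4 → nu.gi:.ni.ˈpu:.ru.pri.

4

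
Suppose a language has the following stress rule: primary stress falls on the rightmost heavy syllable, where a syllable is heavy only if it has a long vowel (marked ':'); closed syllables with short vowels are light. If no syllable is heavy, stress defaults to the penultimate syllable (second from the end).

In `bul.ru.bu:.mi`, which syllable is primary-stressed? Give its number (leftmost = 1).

Weights: 1 bul L, 2 ru L, 3 bu: H, 4 mi L.
Heavy syllables in the domain: 3. The rightmost is syllable 3 (bu:).
Primary stress: syllable 3 → bul.ru.ˈbu:.mi.

3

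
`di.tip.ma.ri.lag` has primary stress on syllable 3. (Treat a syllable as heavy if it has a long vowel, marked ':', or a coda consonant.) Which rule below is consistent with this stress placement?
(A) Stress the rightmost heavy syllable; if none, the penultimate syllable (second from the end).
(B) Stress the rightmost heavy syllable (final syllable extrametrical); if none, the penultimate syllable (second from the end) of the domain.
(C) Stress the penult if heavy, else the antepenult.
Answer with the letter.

Rule A → syllable 5 (observed: 3).
Rule B → syllable 2 (observed: 3).
Rule C → syllable 3 ✓.

C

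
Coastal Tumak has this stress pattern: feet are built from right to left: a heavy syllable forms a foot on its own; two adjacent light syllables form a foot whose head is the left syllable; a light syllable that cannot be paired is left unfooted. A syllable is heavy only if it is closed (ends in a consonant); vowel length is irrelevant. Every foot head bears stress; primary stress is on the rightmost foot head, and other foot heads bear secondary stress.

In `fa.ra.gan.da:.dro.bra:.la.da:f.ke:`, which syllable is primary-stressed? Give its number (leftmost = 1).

Weights: 1 fa L, 2 ra L, 3 gan H, 4 da: L, 5 dro L, 6 bra: L, 7 la L, 8 da:f H, 9 ke: L.
Parse right to left (heavy = foot alone; LL = one foot; stranded L unfooted): (ˈfa.ra) (ˈgan) (ˈda:.dro) (ˈbra:.la) (ˈda:f) ke:.
Foot heads: 1, 3, 4, 6, 8.
Primary stress on the rightmost head = syllable 8.
Primary stress: syllable 8 → fa.ra.gan.da:.dro.bra:.la.ˈda:f.ke:.

8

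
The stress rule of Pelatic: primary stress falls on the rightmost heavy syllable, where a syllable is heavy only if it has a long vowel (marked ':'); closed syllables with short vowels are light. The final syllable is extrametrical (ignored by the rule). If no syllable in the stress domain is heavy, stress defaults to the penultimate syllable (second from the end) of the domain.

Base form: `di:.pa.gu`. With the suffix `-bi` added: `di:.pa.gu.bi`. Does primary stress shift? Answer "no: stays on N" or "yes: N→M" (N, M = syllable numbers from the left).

Base `di:.pa.gu` (3 syllables):
  The final syllable (3, gu) is extrametrical; the stress domain is syllables 1–2.
  Weights: 1 di: H, 2 pa L.
  Heavy syllables in the domain: 1. The rightmost is syllable 1 (di:).
  → primary stress on syllable 1.
Suffixed `di:.pa.gu.bi` (4 syllables):
  The final syllable (4, bi) is extrametrical; the stress domain is syllables 1–3.
  Weights: 1 di: H, 2 pa L, 3 gu L.
  Heavy syllables in the domain: 1. The rightmost is syllable 1 (di:).
  → primary stress on syllable 1.

no: stays on 1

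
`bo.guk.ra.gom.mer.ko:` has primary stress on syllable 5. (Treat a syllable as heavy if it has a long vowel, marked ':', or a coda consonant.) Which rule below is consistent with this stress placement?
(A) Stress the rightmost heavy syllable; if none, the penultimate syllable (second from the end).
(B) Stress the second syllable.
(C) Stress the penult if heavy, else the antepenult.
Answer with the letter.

Rule A → syllable 6 (observed: 5).
Rule B → syllable 2 (observed: 5).
Rule C → syllable 5 ✓.

C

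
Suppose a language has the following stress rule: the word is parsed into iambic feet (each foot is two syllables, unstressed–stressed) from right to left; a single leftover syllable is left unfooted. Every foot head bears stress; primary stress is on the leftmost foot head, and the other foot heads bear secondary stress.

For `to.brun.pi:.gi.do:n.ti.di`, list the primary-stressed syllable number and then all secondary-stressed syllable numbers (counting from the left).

primary 3, secondary 5, 7

Parse right to left into iambic (σˈσ) feet: to (brun.ˈpi:) (gi.ˈdo:n) (ti.ˈdi). Syllable 1 is left unfooted.
Foot heads (stressed positions): 3, 5, 7.
End Rule Leftmost: primary stress on the leftmost head = syllable 3.
Secondary stress on 5, 7: to.brun.ˈpi:.gi.ˌdo:n.ti.ˌdi.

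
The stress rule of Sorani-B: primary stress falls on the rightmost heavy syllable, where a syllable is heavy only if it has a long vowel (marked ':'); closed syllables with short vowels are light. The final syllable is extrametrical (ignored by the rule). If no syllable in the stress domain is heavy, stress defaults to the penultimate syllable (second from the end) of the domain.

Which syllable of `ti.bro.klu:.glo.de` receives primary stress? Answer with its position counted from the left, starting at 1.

The final syllable (5, de) is extrametrical; the stress domain is syllables 1–4.
Weights: 1 ti L, 2 bro L, 3 klu: H, 4 glo L.
Heavy syllables in the domain: 3. The rightmost is syllable 3 (klu:).
Primary stress: syllable 3 → ti.bro.ˈklu:.glo.de.

3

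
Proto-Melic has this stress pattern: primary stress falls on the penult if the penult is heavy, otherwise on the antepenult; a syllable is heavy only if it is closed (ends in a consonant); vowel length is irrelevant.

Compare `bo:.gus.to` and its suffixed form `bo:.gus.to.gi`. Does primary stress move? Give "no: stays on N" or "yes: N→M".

Base `bo:.gus.to` (3 syllables):
  Weights: 1 bo: L, 2 gus H, 3 to L.
  The penult (syllable 2, gus) is heavy, so it takes stress.
  → primary stress on syllable 2.
Suffixed `bo:.gus.to.gi` (4 syllables):
  Weights: 2 gus H, 3 to L, 4 gi L.
  The penult (syllable 3, to) is light, so stress falls on the antepenult (syllable 2, gus).
  → primary stress on syllable 2.

no: stays on 2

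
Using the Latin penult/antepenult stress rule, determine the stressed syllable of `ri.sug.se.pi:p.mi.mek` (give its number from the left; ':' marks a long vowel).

4

Classical Latin: stress the penult if heavy (long vowel or closed), else the antepenult.
Weights: 4 pi:p H, 5 mi L, 6 mek H.
The penult (syllable 5, mi) is light, so stress falls on the antepenult (syllable 4, pi:p).
Stress on syllable 4: ri.sug.se.ˈpi:p.mi.mek.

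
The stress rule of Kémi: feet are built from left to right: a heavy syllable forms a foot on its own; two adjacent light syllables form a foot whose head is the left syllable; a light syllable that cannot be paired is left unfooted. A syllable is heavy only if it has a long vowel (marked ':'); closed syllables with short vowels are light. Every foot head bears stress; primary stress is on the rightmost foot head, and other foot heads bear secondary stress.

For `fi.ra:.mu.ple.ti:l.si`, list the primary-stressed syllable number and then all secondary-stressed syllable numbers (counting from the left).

primary 5, secondary 2, 3

Weights: 1 fi L, 2 ra: H, 3 mu L, 4 ple L, 5 ti:l H, 6 si L.
Parse left to right (heavy = foot alone; LL = one foot; stranded L unfooted): fi (ˈra:) (ˈmu.ple) (ˈti:l) si.
Foot heads: 2, 3, 5.
Primary stress on the rightmost head = syllable 5.
Secondary stress on 2, 3: fi.ˌra:.ˌmu.ple.ˈti:l.si.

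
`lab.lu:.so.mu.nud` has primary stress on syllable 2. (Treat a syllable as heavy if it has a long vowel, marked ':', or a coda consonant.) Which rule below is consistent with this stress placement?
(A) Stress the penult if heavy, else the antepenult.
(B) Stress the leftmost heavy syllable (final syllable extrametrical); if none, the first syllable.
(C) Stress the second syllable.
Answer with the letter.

Rule A → syllable 3 (observed: 2).
Rule B → syllable 1 (observed: 2).
Rule C → syllable 2 ✓.

C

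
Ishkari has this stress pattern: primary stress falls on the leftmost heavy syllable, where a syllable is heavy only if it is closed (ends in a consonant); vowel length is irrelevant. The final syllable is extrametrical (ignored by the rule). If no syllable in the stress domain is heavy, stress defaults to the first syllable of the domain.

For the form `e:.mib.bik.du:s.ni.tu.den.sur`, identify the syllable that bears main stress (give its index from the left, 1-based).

The final syllable (8, sur) is extrametrical; the stress domain is syllables 1–7.
Weights: 1 e: L, 2 mib H, 3 bik H, 4 du:s H, 5 ni L, 6 tu L, 7 den H.
Heavy syllables in the domain: 2, 3, 4, 7. The leftmost is syllable 2 (mib).
Primary stress: syllable 2 → e:.ˈmib.bik.du:s.ni.tu.den.sur.

2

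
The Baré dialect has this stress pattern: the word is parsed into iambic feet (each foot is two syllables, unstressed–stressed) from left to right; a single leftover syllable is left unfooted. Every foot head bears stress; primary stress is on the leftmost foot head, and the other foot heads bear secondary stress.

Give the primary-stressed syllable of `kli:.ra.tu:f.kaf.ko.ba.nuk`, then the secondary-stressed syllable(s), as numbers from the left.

primary 2, secondary 4, 6

Parse left to right into iambic (σˈσ) feet: (kli:.ˈra) (tu:f.ˈkaf) (ko.ˈba) nuk. Syllable 7 is left unfooted.
Foot heads (stressed positions): 2, 4, 6.
End Rule Leftmost: primary stress on the leftmost head = syllable 2.
Secondary stress on 4, 6: kli:.ˈra.tu:f.ˌkaf.ko.ˌba.nuk.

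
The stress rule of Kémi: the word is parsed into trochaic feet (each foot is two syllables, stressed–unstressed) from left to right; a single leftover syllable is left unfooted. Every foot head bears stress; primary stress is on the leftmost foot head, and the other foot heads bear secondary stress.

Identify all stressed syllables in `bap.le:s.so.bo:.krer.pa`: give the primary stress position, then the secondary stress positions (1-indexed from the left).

Parse left to right into trochaic (ˈσσ) feet: (ˈbap.le:s) (ˈso.bo:) (ˈkrer.pa).
Foot heads (stressed positions): 1, 3, 5.
End Rule Leftmost: primary stress on the leftmost head = syllable 1.
Secondary stress on 3, 5: ˈbap.le:s.ˌso.bo:.ˌkrer.pa.

primary 1, secondary 3, 5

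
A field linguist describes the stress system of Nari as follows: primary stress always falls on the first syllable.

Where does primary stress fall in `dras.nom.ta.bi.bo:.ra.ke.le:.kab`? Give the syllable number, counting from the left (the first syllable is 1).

The word has 9 syllables; the first syllable is syllable 1 (dras).
Primary stress: syllable 1 → ˈdras.nom.ta.bi.bo:.ra.ke.le:.kab.

1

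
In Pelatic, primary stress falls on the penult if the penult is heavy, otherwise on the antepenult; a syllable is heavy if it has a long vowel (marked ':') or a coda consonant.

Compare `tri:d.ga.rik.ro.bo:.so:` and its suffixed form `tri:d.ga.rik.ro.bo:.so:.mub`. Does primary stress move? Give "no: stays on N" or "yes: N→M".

yes: 5→6

Base `tri:d.ga.rik.ro.bo:.so:` (6 syllables):
  Weights: 4 ro L, 5 bo: H, 6 so: H.
  The penult (syllable 5, bo:) is heavy, so it takes stress.
  → primary stress on syllable 5.
Suffixed `tri:d.ga.rik.ro.bo:.so:.mub` (7 syllables):
  Weights: 5 bo: H, 6 so: H, 7 mub H.
  The penult (syllable 6, so:) is heavy, so it takes stress.
  → primary stress on syllable 6.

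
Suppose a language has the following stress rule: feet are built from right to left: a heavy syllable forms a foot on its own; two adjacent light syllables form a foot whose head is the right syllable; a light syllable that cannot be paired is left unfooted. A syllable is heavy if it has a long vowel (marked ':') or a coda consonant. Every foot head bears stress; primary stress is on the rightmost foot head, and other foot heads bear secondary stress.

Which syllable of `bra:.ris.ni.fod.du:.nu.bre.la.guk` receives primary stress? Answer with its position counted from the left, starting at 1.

9

Weights: 1 bra: H, 2 ris H, 3 ni L, 4 fod H, 5 du: H, 6 nu L, 7 bre L, 8 la L, 9 guk H.
Parse right to left (heavy = foot alone; LL = one foot; stranded L unfooted): (ˈbra:) (ˈris) ni (ˈfod) (ˈdu:) nu (bre.ˈla) (ˈguk).
Foot heads: 1, 2, 4, 5, 8, 9.
Primary stress on the rightmost head = syllable 9.
Primary stress: syllable 9 → bra:.ris.ni.fod.du:.nu.bre.la.ˈguk.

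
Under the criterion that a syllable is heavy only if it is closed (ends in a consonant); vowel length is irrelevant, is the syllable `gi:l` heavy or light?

heavy

`gi:l`: long vowel, closed (coda /l/). Closed (coda /l/) → heavy.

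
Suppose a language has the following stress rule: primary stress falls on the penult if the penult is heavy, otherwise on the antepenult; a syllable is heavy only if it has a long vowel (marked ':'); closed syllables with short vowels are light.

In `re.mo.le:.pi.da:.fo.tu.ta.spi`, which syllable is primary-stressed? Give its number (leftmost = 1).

Weights: 7 tu L, 8 ta L, 9 spi L.
The penult (syllable 8, ta) is light, so stress falls on the antepenult (syllable 7, tu).
Primary stress: syllable 7 → re.mo.le:.pi.da:.fo.ˈtu.ta.spi.

7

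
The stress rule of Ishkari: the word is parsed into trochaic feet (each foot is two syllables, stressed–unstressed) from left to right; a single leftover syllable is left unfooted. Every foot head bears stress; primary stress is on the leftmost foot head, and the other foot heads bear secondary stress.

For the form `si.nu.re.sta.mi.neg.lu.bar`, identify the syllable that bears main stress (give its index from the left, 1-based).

Parse left to right into trochaic (ˈσσ) feet: (ˈsi.nu) (ˈre.sta) (ˈmi.neg) (ˈlu.bar).
Foot heads (stressed positions): 1, 3, 5, 7.
End Rule Leftmost: primary stress on the leftmost head = syllable 1.
Primary stress: syllable 1 → ˈsi.nu.re.sta.mi.neg.lu.bar.

1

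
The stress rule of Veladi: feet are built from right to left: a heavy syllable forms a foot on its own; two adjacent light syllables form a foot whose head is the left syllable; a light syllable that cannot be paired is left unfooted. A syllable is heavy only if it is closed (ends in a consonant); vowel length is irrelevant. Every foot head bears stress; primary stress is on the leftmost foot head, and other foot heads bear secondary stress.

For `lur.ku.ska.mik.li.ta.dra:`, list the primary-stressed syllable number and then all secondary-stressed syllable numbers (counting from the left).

primary 1, secondary 2, 4, 6

Weights: 1 lur H, 2 ku L, 3 ska L, 4 mik H, 5 li L, 6 ta L, 7 dra: L.
Parse right to left (heavy = foot alone; LL = one foot; stranded L unfooted): (ˈlur) (ˈku.ska) (ˈmik) li (ˈta.dra:).
Foot heads: 1, 2, 4, 6.
Primary stress on the leftmost head = syllable 1.
Secondary stress on 2, 4, 6: ˈlur.ˌku.ska.ˌmik.li.ˌta.dra:.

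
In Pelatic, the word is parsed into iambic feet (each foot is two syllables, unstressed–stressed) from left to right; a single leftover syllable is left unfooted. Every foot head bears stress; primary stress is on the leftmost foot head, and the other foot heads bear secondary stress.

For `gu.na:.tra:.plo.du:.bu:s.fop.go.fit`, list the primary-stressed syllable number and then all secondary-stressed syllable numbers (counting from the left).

Parse left to right into iambic (σˈσ) feet: (gu.ˈna:) (tra:.ˈplo) (du:.ˈbu:s) (fop.ˈgo) fit. Syllable 9 is left unfooted.
Foot heads (stressed positions): 2, 4, 6, 8.
End Rule Leftmost: primary stress on the leftmost head = syllable 2.
Secondary stress on 4, 6, 8: gu.ˈna:.tra:.ˌplo.du:.ˌbu:s.fop.ˌgo.fit.

primary 2, secondary 4, 6, 8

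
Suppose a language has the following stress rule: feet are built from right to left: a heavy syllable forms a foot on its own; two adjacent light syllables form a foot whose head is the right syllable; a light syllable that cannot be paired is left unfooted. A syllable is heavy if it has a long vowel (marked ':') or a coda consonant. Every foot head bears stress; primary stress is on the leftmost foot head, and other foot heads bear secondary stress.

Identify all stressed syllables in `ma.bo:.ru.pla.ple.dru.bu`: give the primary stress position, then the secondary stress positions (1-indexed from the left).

primary 2, secondary 5, 7

Weights: 1 ma L, 2 bo: H, 3 ru L, 4 pla L, 5 ple L, 6 dru L, 7 bu L.
Parse right to left (heavy = foot alone; LL = one foot; stranded L unfooted): ma (ˈbo:) ru (pla.ˈple) (dru.ˈbu).
Foot heads: 2, 5, 7.
Primary stress on the leftmost head = syllable 2.
Secondary stress on 5, 7: ma.ˈbo:.ru.pla.ˌple.dru.ˌbu.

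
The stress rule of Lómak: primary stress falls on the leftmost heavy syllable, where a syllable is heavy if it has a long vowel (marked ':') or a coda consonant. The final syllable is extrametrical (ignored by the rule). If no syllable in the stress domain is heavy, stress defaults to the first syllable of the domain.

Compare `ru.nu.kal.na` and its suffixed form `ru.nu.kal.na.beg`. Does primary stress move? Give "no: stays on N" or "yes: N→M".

no: stays on 3

Base `ru.nu.kal.na` (4 syllables):
  The final syllable (4, na) is extrametrical; the stress domain is syllables 1–3.
  Weights: 1 ru L, 2 nu L, 3 kal H.
  Heavy syllables in the domain: 3. The leftmost is syllable 3 (kal).
  → primary stress on syllable 3.
Suffixed `ru.nu.kal.na.beg` (5 syllables):
  The final syllable (5, beg) is extrametrical; the stress domain is syllables 1–4.
  Weights: 1 ru L, 2 nu L, 3 kal H, 4 na L.
  Heavy syllables in the domain: 3. The leftmost is syllable 3 (kal).
  → primary stress on syllable 3.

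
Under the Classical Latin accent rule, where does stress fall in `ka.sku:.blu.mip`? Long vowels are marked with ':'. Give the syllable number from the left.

Classical Latin: stress the penult if heavy (long vowel or closed), else the antepenult.
Weights: 2 sku: H, 3 blu L, 4 mip H.
The penult (syllable 3, blu) is light, so stress falls on the antepenult (syllable 2, sku:).
Stress on syllable 2: ka.ˈsku:.blu.mip.

2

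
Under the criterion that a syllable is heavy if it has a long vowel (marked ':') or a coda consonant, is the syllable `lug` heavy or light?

`lug`: short vowel, closed (coda /g/). Closed → heavy.

heavy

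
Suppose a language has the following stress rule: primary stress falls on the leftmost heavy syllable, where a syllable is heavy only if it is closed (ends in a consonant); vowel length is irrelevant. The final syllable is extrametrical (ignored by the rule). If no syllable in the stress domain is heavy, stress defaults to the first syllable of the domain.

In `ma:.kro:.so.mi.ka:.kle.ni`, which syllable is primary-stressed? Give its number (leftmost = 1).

1

The final syllable (7, ni) is extrametrical; the stress domain is syllables 1–6.
Weights: 1 ma: L, 2 kro: L, 3 so L, 4 mi L, 5 ka: L, 6 kle L.
No heavy syllable in the domain; default to the first syllable of the domain = syllable 1.
Primary stress: syllable 1 → ˈma:.kro:.so.mi.ka:.kle.ni.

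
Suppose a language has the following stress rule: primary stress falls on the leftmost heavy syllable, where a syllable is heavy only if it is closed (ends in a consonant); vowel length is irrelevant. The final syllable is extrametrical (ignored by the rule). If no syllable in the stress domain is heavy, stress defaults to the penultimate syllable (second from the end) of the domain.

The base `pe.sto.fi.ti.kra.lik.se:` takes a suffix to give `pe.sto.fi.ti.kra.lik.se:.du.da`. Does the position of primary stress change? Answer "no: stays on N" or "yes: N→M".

Base `pe.sto.fi.ti.kra.lik.se:` (7 syllables):
  The final syllable (7, se:) is extrametrical; the stress domain is syllables 1–6.
  Weights: 1 pe L, 2 sto L, 3 fi L, 4 ti L, 5 kra L, 6 lik H.
  Heavy syllables in the domain: 6. The leftmost is syllable 6 (lik).
  → primary stress on syllable 6.
Suffixed `pe.sto.fi.ti.kra.lik.se:.du.da` (9 syllables):
  The final syllable (9, da) is extrametrical; the stress domain is syllables 1–8.
  Weights: 1 pe L, 2 sto L, 3 fi L, 4 ti L, 5 kra L, 6 lik H, 7 se: L, 8 du L.
  Heavy syllables in the domain: 6. The leftmost is syllable 6 (lik).
  → primary stress on syllable 6.

no: stays on 6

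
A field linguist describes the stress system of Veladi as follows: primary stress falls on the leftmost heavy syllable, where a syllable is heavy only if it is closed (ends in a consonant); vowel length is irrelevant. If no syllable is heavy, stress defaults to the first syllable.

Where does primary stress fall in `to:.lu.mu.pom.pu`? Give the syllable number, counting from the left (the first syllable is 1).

Weights: 1 to: L, 2 lu L, 3 mu L, 4 pom H, 5 pu L.
Heavy syllables in the domain: 4. The leftmost is syllable 4 (pom).
Primary stress: syllable 4 → to:.lu.mu.ˈpom.pu.

4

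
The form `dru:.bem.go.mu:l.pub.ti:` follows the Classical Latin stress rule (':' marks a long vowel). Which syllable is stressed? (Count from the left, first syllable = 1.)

Classical Latin: stress the penult if heavy (long vowel or closed), else the antepenult.
Weights: 4 mu:l H, 5 pub H, 6 ti: H.
The penult (syllable 5, pub) is heavy, so it takes stress.
Stress on syllable 5: dru:.bem.go.mu:l.ˈpub.ti:.

5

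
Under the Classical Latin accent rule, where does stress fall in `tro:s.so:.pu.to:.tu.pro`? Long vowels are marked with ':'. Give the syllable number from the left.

4

Classical Latin: stress the penult if heavy (long vowel or closed), else the antepenult.
Weights: 4 to: H, 5 tu L, 6 pro L.
The penult (syllable 5, tu) is light, so stress falls on the antepenult (syllable 4, to:).
Stress on syllable 4: tro:s.so:.pu.ˈto:.tu.pro.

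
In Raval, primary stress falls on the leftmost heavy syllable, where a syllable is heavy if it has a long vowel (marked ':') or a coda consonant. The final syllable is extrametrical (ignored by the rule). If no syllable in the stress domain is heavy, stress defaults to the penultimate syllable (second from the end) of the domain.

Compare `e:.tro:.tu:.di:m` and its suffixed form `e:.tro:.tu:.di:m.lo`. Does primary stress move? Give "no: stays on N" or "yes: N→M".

Base `e:.tro:.tu:.di:m` (4 syllables):
  The final syllable (4, di:m) is extrametrical; the stress domain is syllables 1–3.
  Weights: 1 e: H, 2 tro: H, 3 tu: H.
  Heavy syllables in the domain: 1, 2, 3. The leftmost is syllable 1 (e:).
  → primary stress on syllable 1.
Suffixed `e:.tro:.tu:.di:m.lo` (5 syllables):
  The final syllable (5, lo) is extrametrical; the stress domain is syllables 1–4.
  Weights: 1 e: H, 2 tro: H, 3 tu: H, 4 di:m H.
  Heavy syllables in the domain: 1, 2, 3, 4. The leftmost is syllable 1 (e:).
  → primary stress on syllable 1.

no: stays on 1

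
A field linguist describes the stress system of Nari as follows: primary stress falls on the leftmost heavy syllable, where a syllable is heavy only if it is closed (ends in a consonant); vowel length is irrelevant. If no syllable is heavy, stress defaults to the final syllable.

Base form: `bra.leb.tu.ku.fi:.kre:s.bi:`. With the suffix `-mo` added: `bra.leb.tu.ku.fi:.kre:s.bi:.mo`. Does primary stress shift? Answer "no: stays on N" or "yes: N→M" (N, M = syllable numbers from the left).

Base `bra.leb.tu.ku.fi:.kre:s.bi:` (7 syllables):
  Weights: 1 bra L, 2 leb H, 3 tu L, 4 ku L, 5 fi: L, 6 kre:s H, 7 bi: L.
  Heavy syllables in the domain: 2, 6. The leftmost is syllable 2 (leb).
  → primary stress on syllable 2.
Suffixed `bra.leb.tu.ku.fi:.kre:s.bi:.mo` (8 syllables):
  Weights: 1 bra L, 2 leb H, 3 tu L, 4 ku L, 5 fi: L, 6 kre:s H, 7 bi: L, 8 mo L.
  Heavy syllables in the domain: 2, 6. The leftmost is syllable 2 (leb).
  → primary stress on syllable 2.

no: stays on 2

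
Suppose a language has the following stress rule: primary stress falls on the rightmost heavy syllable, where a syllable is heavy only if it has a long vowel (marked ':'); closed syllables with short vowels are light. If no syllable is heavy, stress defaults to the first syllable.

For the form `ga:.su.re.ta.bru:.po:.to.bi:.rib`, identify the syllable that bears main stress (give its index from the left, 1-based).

Weights: 1 ga: H, 2 su L, 3 re L, 4 ta L, 5 bru: H, 6 po: H, 7 to L, 8 bi: H, 9 rib L.
Heavy syllables in the domain: 1, 5, 6, 8. The rightmost is syllable 8 (bi:).
Primary stress: syllable 8 → ga:.su.re.ta.bru:.po:.to.ˈbi:.rib.

8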